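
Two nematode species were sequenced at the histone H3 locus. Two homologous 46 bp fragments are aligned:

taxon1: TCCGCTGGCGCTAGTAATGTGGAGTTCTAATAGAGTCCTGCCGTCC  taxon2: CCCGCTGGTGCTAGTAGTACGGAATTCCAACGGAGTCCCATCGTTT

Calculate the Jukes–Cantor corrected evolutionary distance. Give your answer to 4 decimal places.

0.3904

The sequences differ at 14 of 46 sites, so p = 14/46 ≈ 0.304348.
d = −(3/4) ln(1 − 4p/3) = −0.75 ln(1 − 0.405797) = −0.75 ln(0.594203)
  = −0.75 × (-0.520534) = 0.390401 substitutions/site.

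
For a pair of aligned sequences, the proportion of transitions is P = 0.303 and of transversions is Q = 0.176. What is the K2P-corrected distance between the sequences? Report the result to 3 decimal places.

0.870

Under the Kimura two-parameter model, d = −½ ln(1 − 2P − Q) − ¼ ln(1 − 2Q).
1 − 2P − Q = 0.218, giving −½ ln(0.218) = 0.761630.
1 − 2Q = 0.648, giving −¼ ln(0.648) = 0.108466.
d = 0.761630 + 0.108466 = 0.870096.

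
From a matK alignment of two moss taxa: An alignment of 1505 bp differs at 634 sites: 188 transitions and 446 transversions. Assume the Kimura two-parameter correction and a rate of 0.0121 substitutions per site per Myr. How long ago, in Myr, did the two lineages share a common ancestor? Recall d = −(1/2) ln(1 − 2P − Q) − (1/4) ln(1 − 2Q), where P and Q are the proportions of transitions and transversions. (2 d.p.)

P = 188/1505 ≈ 0.124917 and Q = 446/1505 ≈ 0.296346.
Under the Kimura two-parameter model, d = −½ ln(1 − 2P − Q) − ¼ ln(1 − 2Q).
1 − 2P − Q = 0.45382, giving −½ ln(0.45382) = 0.395027.
1 − 2Q = 0.407308, giving −¼ ln(0.407308) = 0.224546.
d = 0.395027 + 0.224546 = 0.619573.
Under a molecular clock d = 2μt, so t = d/(2μ) = 0.619573 / (2 × 0.0121) = 25.60 Myr.

25.60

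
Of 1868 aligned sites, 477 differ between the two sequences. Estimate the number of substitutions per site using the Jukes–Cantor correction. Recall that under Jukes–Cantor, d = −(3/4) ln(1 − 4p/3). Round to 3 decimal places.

0.312

p = 477/1868 ≈ 0.255353.
d = −(3/4) ln(1 − 4p/3) = −0.75 ln(1 − 0.340471) = −0.75 ln(0.659529)
  = −0.75 × (-0.416229) = 0.312172 substitutions/site.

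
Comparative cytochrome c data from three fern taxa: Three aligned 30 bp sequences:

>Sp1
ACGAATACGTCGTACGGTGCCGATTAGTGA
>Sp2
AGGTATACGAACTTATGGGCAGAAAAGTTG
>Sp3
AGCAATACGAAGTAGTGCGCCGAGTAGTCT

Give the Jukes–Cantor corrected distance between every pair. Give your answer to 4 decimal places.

d(Sp1,Sp2) = 0.7301, d(Sp1,Sp3) = 0.4408, d(Sp2,Sp3) = 0.5034

Sp1–Sp2: 14/30 sites differ → p ≈ 0.466667, d = −0.75 ln(1 − 0.622223) = 0.730088 ≈ 0.7301.
Sp1–Sp3: 10/30 sites differ → p ≈ 0.333333, d = −0.75 ln(1 − 0.444444) = 0.440839 ≈ 0.4408.
Sp2–Sp3: 11/30 sites differ → p ≈ 0.366667, d = −0.75 ln(1 − 0.488889) = 0.503376 ≈ 0.5034.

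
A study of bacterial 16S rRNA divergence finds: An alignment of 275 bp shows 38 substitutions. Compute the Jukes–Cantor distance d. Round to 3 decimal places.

0.153

p = 38/275 ≈ 0.138182.
d = −(3/4) ln(1 − 4p/3) = −0.75 ln(1 − 0.184243) = −0.75 ln(0.815757)
  = −0.75 × (-0.203639) = 0.152729 substitutions/site.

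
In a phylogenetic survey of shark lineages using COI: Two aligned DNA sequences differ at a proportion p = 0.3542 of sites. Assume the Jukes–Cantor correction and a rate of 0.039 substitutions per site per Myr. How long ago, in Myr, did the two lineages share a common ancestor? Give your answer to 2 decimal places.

d = −(3/4) ln(1 − 4p/3) = −0.75 ln(1 − 0.472267) = −0.75 ln(0.527733)
  = −0.75 × (-0.639165) = 0.479374 substitutions/site.
Under a molecular clock d = 2μt, so t = d/(2μ) = 0.479374 / (2 × 0.039) = 6.15 Myr.

6.15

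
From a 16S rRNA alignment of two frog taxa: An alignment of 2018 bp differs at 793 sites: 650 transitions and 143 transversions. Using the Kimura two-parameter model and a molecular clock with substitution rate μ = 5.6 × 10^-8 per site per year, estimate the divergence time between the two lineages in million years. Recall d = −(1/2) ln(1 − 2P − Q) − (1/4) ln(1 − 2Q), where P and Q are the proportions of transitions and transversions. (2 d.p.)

P = 650/2018 ≈ 0.322101 and Q = 143/2018 ≈ 0.070862.
Under the Kimura two-parameter model, d = −½ ln(1 − 2P − Q) − ¼ ln(1 − 2Q).
1 − 2P − Q = 0.284936, giving −½ ln(0.284936) = 0.627745.
1 − 2Q = 0.858276, giving −¼ ln(0.858276) = 0.038207.
d = 0.627745 + 0.038207 = 0.665952.
Under a molecular clock d = 2μt, so t = d/(2μ) = 0.665952 / (2 × 5.6 × 10^-8) = 5.95 million years.

5.95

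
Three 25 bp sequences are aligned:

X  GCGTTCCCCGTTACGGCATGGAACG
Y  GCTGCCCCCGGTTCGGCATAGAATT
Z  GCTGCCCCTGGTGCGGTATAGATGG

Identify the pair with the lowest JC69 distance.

Y and Z

X–Y: 8/25 differ, p = 0.320, d = 0.417.
X–Z: 10/25 differ, p = 0.400, d = 0.572.
Y–Z: 6/25 differ, p = 0.240, d = 0.289.
The smallest distance is between Y and Z.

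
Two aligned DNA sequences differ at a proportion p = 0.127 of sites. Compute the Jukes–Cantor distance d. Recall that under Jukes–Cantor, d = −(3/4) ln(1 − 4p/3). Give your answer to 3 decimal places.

0.139

d = −(3/4) ln(1 − 4p/3) = −0.75 ln(1 − 0.169333) = −0.75 ln(0.830667)
  = −0.75 × (-0.185526) = 0.139145 substitutions/site.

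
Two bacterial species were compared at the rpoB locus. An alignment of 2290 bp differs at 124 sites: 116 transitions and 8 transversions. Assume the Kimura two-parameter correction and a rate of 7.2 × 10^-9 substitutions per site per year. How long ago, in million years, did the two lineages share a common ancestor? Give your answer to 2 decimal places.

3.97

P = 116/2290 ≈ 0.050655 and Q = 8/2290 ≈ 0.003493.
Under the Kimura two-parameter model, d = −½ ln(1 − 2P − Q) − ¼ ln(1 − 2Q).
1 − 2P − Q = 0.895197, giving −½ ln(0.895197) = 0.055356.
1 − 2Q = 0.993014, giving −¼ ln(0.993014) = 0.001753.
d = 0.055356 + 0.001753 = 0.057109.
Under a molecular clock d = 2μt, so t = d/(2μ) = 0.057109 / (2 × 7.2 × 10^-9) = 3.97 million years.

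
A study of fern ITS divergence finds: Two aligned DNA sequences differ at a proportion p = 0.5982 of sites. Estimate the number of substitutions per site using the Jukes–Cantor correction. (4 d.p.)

d = −(3/4) ln(1 − 4p/3) = −0.75 ln(1 − 0.7976) = −0.75 ln(0.2024)
  = −0.75 × (-1.597509) = 1.198132 substitutions/site.

1.1981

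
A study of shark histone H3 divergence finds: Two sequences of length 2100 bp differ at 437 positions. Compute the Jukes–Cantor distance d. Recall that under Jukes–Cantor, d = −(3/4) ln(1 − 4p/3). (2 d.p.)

0.24

p = 437/2100 ≈ 0.208095.
d = −(3/4) ln(1 − 4p/3) = −0.75 ln(1 − 0.27746) = −0.75 ln(0.72254)
  = −0.75 × (-0.324982) = 0.243737 substitutions/site.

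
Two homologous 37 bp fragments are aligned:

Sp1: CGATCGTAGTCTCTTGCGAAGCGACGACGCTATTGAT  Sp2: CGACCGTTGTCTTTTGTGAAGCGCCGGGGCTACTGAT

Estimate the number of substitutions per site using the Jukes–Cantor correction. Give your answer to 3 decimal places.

The sequences differ at 8 of 37 sites (4, 8, 13, 17, 24, 27, 28, 33), so p = 8/37 ≈ 0.216216.
d = −(3/4) ln(1 − 4p/3) = −0.75 ln(1 − 0.288288) = −0.75 ln(0.711712)
  = −0.75 × (-0.340082) = 0.255062 substitutions/site.

0.255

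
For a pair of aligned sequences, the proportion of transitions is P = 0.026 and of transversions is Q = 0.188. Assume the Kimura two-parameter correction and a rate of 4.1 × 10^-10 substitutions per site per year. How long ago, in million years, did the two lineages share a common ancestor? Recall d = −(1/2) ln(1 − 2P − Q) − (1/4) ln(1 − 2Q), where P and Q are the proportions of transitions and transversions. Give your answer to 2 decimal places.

Under the Kimura two-parameter model, d = −½ ln(1 − 2P − Q) − ¼ ln(1 − 2Q).
1 − 2P − Q = 0.76, giving −½ ln(0.76) = 0.137218.
1 − 2Q = 0.624, giving −¼ ln(0.624) = 0.117901.
d = 0.137218 + 0.117901 = 0.255119.
Under a molecular clock d = 2μt, so t = d/(2μ) = 0.255119 / (2 × 4.1 × 10^-10) = 311.12 million years.

311.12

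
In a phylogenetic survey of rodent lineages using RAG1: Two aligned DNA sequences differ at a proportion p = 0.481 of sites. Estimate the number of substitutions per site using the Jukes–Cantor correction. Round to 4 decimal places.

0.7690

d = −(3/4) ln(1 − 4p/3) = −0.75 ln(1 − 0.641333) = −0.75 ln(0.358667)
  = −0.75 × (-1.025361) = 0.769021 substitutions/site.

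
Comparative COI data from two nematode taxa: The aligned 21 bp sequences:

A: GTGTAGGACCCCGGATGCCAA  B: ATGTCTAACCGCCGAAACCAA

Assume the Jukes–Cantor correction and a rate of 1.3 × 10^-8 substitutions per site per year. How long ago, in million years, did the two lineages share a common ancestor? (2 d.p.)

The sequences differ at 8 of 21 sites (1, 5, 6, 7, 11, 13, 16, 17), so p = 8/21 ≈ 0.380952.
d = −(3/4) ln(1 − 4p/3) = −0.75 ln(1 − 0.507936) = −0.75 ln(0.492064)
  = −0.75 × (-0.709146) = 0.531860 substitutions/site.
Under a molecular clock d = 2μt, so t = d/(2μ) = 0.531860 / (2 × 1.3 × 10^-8) = 20.46 million years.

20.46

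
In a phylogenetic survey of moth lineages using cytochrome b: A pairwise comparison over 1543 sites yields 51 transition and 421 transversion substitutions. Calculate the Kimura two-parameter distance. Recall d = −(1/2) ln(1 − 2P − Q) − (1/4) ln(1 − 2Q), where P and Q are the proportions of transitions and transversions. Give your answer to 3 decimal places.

P = 51/1543 ≈ 0.033052 and Q = 421/1543 ≈ 0.272845.
Under the Kimura two-parameter model, d = −½ ln(1 − 2P − Q) − ¼ ln(1 − 2Q).
1 − 2P − Q = 0.661051, giving −½ ln(0.661051) = 0.206962.
1 − 2Q = 0.45431, giving −¼ ln(0.45431) = 0.197244.
d = 0.206962 + 0.197244 = 0.404206.

0.404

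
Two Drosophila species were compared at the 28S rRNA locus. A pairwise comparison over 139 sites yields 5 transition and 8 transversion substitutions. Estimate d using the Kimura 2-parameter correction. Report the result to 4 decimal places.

0.0999

P = 5/139 ≈ 0.035971 and Q = 8/139 ≈ 0.057554.
Under the Kimura two-parameter model, d = −½ ln(1 − 2P − Q) − ¼ ln(1 − 2Q).
1 − 2P − Q = 0.870504, giving −½ ln(0.870504) = 0.069341.
1 − 2Q = 0.884892, giving −¼ ln(0.884892) = 0.030572.
d = 0.069341 + 0.030572 = 0.099913.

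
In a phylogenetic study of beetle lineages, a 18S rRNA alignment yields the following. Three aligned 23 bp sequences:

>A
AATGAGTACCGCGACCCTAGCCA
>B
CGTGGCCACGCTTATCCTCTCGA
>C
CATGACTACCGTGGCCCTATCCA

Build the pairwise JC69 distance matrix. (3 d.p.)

A–B: 13/23 sites differ → p ≈ 0.565217, d = −0.75 ln(1 − 0.753623) = 1.050669 ≈ 1.051.
A–C: 5/23 sites differ → p ≈ 0.217391, d = −0.75 ln(1 − 0.289855) = 0.256715 ≈ 0.257.
B–C: 10/23 sites differ → p ≈ 0.434783, d = −0.75 ln(1 − 0.579711) = 0.650110 ≈ 0.650.

d(A,B) = 1.051, d(A,C) = 0.257, d(B,C) = 0.650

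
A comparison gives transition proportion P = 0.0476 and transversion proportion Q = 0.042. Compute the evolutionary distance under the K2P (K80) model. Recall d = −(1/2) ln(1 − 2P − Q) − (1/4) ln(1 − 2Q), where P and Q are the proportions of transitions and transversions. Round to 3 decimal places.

Under the Kimura two-parameter model, d = −½ ln(1 − 2P − Q) − ¼ ln(1 − 2Q).
1 − 2P − Q = 0.8628, giving −½ ln(0.8628) = 0.073786.
1 − 2Q = 0.916, giving −¼ ln(0.916) = 0.021935.
d = 0.073786 + 0.021935 = 0.095721.

0.096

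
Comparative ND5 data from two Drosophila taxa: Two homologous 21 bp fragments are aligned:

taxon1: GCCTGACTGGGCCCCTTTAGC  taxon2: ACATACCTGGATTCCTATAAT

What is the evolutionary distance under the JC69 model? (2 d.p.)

The sequences differ at 10 of 21 sites (1, 3, 5, 6, 11, 12, 13, 17, 20, 21), so p = 10/21 ≈ 0.47619.
d = −(3/4) ln(1 − 4p/3) = −0.75 ln(1 − 0.63492) = −0.75 ln(0.36508)
  = −0.75 × (-1.007639) = 0.755729 substitutions/site.

0.76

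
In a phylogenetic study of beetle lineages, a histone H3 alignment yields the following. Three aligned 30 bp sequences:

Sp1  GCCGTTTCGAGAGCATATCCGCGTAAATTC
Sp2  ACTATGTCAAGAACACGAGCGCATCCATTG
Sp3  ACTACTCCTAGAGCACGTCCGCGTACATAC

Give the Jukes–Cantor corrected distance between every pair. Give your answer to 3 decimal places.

Sp1–Sp2: 14/30 sites differ → p ≈ 0.466667, d = −0.75 ln(1 − 0.622223) = 0.730088 ≈ 0.730.
Sp1–Sp3: 10/30 sites differ → p ≈ 0.333333, d = −0.75 ln(1 − 0.444444) = 0.440839 ≈ 0.441.
Sp2–Sp3: 11/30 sites differ → p ≈ 0.366667, d = −0.75 ln(1 − 0.488889) = 0.503376 ≈ 0.503.

d(Sp1,Sp2) = 0.730, d(Sp1,Sp3) = 0.441, d(Sp2,Sp3) = 0.503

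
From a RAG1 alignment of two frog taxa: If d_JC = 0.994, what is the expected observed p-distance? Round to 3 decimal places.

p = (3/4)(1 − e^(−4d/3)) = 0.75 × (1 − e^(-1.325333)) = 0.75 × (1 − 0.265714) = 0.550715.

0.551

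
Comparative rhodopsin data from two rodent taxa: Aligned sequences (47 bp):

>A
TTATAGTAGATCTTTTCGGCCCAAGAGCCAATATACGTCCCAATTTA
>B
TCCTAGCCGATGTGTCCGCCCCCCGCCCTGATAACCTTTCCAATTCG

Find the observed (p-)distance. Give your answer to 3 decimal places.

The sequences differ at 20 of 47 positions.
p = 20/47 = 0.425531… ≈ 0.426 (to 3 d.p.).

0.426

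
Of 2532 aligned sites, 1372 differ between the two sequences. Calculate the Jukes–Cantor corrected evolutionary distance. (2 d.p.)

0.96

p = 1372/2532 ≈ 0.541864.
d = −(3/4) ln(1 − 4p/3) = −0.75 ln(1 − 0.722485) = −0.75 ln(0.277515)
  = −0.75 × (-1.281880) = 0.961410 substitutions/site.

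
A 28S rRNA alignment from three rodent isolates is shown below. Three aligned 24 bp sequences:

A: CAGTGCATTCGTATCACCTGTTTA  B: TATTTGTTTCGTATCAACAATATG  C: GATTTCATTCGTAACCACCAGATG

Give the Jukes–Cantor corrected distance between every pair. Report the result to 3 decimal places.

d(A,B) = 0.608, d(A,C) = 0.708, d(B,C) = 0.369

A–B: 10/24 sites differ → p ≈ 0.416667, d = −0.75 ln(1 − 0.555556) = 0.608198 ≈ 0.608.
A–C: 11/24 sites differ → p ≈ 0.458333, d = −0.75 ln(1 − 0.611111) = 0.708346 ≈ 0.708.
B–C: 7/24 sites differ → p ≈ 0.291667, d = −0.75 ln(1 − 0.388889) = 0.369358 ≈ 0.369.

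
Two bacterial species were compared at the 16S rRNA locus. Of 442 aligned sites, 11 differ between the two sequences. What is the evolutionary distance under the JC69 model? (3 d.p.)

p = 11/442 ≈ 0.024887.
d = −(3/4) ln(1 − 4p/3) = −0.75 ln(1 − 0.033183) = −0.75 ln(0.966817)
  = −0.75 × (-0.033746) = 0.025310 substitutions/site.

0.025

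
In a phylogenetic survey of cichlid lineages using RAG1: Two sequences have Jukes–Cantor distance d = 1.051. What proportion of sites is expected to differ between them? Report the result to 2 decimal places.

p = (3/4)(1 − e^(−4d/3)) = 0.75 × (1 − e^(-1.401333)) = 0.75 × (1 − 0.246268) = 0.565299.

0.57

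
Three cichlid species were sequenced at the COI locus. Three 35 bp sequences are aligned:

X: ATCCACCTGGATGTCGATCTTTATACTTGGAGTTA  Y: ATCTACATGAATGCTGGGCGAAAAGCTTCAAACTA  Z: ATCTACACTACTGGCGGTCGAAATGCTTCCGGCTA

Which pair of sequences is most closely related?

X–Y: 16/35 differ, p = 0.457, d = 0.705.
X–Z: 16/35 differ, p = 0.457, d = 0.705.
Y–Z: 10/35 differ, p = 0.286, d = 0.360.
The smallest distance is between Y and Z.

Y and Z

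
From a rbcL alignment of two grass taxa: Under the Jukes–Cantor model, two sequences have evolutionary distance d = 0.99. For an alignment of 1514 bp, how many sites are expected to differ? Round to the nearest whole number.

832

Invert JC69: p = (3/4)(1 − e^(−4d/3)) = 0.75 × (1 − e^(-1.32)) = 0.75 × (1 − 0.267135) = 0.549649.
Expected differing sites = pL ≈ 0.549649 × 1514 = 832.168586 ≈ 832.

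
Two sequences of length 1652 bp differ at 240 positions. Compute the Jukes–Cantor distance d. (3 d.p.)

0.161

p = 240/1652 ≈ 0.145278.
d = −(3/4) ln(1 − 4p/3) = −0.75 ln(1 − 0.193704) = −0.75 ln(0.806296)
  = −0.75 × (-0.215304) = 0.161478 substitutions/site.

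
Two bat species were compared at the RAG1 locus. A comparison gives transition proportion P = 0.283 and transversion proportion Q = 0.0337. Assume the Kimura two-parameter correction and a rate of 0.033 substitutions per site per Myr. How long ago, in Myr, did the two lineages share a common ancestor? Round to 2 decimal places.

Under the Kimura two-parameter model, d = −½ ln(1 − 2P − Q) − ¼ ln(1 − 2Q).
1 − 2P − Q = 0.4003, giving −½ ln(0.4003) = 0.457771.
1 − 2Q = 0.9326, giving −¼ ln(0.9326) = 0.017445.
d = 0.457771 + 0.017445 = 0.475216.
Under a molecular clock d = 2μt, so t = d/(2μ) = 0.475216 / (2 × 0.033) = 7.20 Myr.

7.20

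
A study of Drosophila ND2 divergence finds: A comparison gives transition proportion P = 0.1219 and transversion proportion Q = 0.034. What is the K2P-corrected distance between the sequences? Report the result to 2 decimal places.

0.18

Under the Kimura two-parameter model, d = −½ ln(1 − 2P − Q) − ¼ ln(1 − 2Q).
1 − 2P − Q = 0.7222, giving −½ ln(0.7222) = 0.162727.
1 − 2Q = 0.932, giving −¼ ln(0.932) = 0.017606.
d = 0.162727 + 0.017606 = 0.180333.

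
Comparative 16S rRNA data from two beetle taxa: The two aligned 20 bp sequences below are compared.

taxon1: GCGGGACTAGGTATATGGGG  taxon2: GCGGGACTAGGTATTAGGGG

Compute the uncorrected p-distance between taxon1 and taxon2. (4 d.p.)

0.1000

The sequences differ at 2 of 20 positions (sites 15, 16).
p = 2/20 = 0.1000.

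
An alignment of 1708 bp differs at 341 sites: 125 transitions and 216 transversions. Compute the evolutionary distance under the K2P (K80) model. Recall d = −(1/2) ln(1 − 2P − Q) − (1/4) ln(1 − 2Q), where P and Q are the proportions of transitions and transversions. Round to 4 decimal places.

P = 125/1708 ≈ 0.073185 and Q = 216/1708 ≈ 0.126464.
Under the Kimura two-parameter model, d = −½ ln(1 − 2P − Q) − ¼ ln(1 − 2Q).
1 − 2P − Q = 0.727166, giving −½ ln(0.727166) = 0.159300.
1 − 2Q = 0.747072, giving −¼ ln(0.747072) = 0.072898.
d = 0.159300 + 0.072898 = 0.232198.

0.2322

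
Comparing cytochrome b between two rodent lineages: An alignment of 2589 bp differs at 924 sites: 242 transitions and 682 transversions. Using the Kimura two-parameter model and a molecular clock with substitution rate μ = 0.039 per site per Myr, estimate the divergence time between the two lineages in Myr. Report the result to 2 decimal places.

6.24

P = 242/2589 ≈ 0.093472 and Q = 682/2589 ≈ 0.263422.
Under the Kimura two-parameter model, d = −½ ln(1 − 2P − Q) − ¼ ln(1 − 2Q).
1 − 2P − Q = 0.549634, giving −½ ln(0.549634) = 0.299251.
1 − 2Q = 0.473156, giving −¼ ln(0.473156) = 0.187083.
d = 0.299251 + 0.187083 = 0.486334.
Under a molecular clock d = 2μt, so t = d/(2μ) = 0.486334 / (2 × 0.039) = 6.24 Myr.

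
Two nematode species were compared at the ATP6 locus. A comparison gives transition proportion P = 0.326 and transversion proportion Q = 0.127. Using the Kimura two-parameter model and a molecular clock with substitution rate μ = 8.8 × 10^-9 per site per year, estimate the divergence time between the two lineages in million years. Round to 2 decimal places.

Under the Kimura two-parameter model, d = −½ ln(1 − 2P − Q) − ¼ ln(1 − 2Q).
1 − 2P − Q = 0.221, giving −½ ln(0.221) = 0.754796.
1 − 2Q = 0.746, giving −¼ ln(0.746) = 0.073257.
d = 0.754796 + 0.073257 = 0.828053.
Under a molecular clock d = 2μt, so t = d/(2μ) = 0.828053 / (2 × 8.8 × 10^-9) = 47.05 million years.

47.05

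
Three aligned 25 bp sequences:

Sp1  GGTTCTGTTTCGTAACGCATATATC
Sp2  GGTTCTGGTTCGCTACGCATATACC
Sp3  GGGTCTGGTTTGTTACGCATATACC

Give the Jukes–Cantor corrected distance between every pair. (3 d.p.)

Sp1–Sp2: 4/25 sites differ → p = 0.16, d = −0.75 ln(1 − 0.213333) = 0.179963 ≈ 0.180.
Sp1–Sp3: 5/25 sites differ → p = 0.2, d = −0.75 ln(1 − 0.266667) = 0.232617 ≈ 0.233.
Sp2–Sp3: 3/25 sites differ → p = 0.12, d = −0.75 ln(1 − 0.16) = 0.130765 ≈ 0.131.

d(Sp1,Sp2) = 0.180, d(Sp1,Sp3) = 0.233, d(Sp2,Sp3) = 0.131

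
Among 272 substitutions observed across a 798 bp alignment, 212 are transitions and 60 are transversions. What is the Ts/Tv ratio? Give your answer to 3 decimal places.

3.533

R = 212/60 = 3.533333… ≈ 3.533 (to 3 d.p.).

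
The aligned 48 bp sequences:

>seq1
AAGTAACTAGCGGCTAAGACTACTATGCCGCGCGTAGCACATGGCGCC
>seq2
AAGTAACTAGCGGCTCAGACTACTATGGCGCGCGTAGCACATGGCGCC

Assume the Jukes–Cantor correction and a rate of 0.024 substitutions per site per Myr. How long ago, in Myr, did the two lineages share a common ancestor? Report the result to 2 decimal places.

0.89

The sequences differ at 2 of 48 sites (16, 28), so p = 2/48 ≈ 0.041667.
d = −(3/4) ln(1 − 4p/3) = −0.75 ln(1 − 0.055556) = −0.75 ln(0.944444)
  = −0.75 × (-0.057159) = 0.042869 substitutions/site.
Under a molecular clock d = 2μt, so t = d/(2μ) = 0.042869 / (2 × 0.024) = 0.89 Myr.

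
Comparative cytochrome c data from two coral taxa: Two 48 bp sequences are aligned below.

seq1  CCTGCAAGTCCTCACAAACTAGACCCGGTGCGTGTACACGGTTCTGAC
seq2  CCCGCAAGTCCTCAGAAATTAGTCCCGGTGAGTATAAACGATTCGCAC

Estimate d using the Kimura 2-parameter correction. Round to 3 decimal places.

Of 48 sites, 4 differences are transitions and 6 are transversions, so P = 4/48 ≈ 0.083333 and Q = 6/48 = 0.125.
Under the Kimura two-parameter model, d = −½ ln(1 − 2P − Q) − ¼ ln(1 − 2Q).
1 − 2P − Q = 0.708334, giving −½ ln(0.708334) = 0.172420.
1 − 2Q = 0.75, giving −¼ ln(0.75) = 0.071921.
d = 0.172420 + 0.071921 = 0.244341.

0.244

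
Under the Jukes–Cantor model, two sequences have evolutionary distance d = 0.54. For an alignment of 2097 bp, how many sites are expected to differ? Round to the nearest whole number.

807

Invert JC69: p = (3/4)(1 − e^(−4d/3)) = 0.75 × (1 − e^(-0.72)) = 0.75 × (1 − 0.486752) = 0.384936.
Expected differing sites = pL ≈ 0.384936 × 2097 = 807.210792 ≈ 807.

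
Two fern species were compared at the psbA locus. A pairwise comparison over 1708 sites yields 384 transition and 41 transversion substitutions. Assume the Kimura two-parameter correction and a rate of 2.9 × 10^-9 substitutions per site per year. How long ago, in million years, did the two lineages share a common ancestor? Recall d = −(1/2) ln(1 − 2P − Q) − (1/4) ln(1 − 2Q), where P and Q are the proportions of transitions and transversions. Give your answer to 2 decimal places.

P = 384/1708 ≈ 0.224824 and Q = 41/1708 ≈ 0.024005.
Under the Kimura two-parameter model, d = −½ ln(1 − 2P − Q) − ¼ ln(1 − 2Q).
1 − 2P − Q = 0.526347, giving −½ ln(0.526347) = 0.320897.
1 − 2Q = 0.95199, giving −¼ ln(0.95199) = 0.012300.
d = 0.320897 + 0.012300 = 0.333197.
Under a molecular clock d = 2μt, so t = d/(2μ) = 0.333197 / (2 × 2.9 × 10^-9) = 57.45 million years.

57.45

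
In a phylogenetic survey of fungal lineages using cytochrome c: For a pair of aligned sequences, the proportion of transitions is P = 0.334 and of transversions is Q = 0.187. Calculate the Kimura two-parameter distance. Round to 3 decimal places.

Under the Kimura two-parameter model, d = −½ ln(1 − 2P − Q) − ¼ ln(1 − 2Q).
1 − 2P − Q = 0.145, giving −½ ln(0.145) = 0.965511.
1 − 2Q = 0.626, giving −¼ ln(0.626) = 0.117101.
d = 0.965511 + 0.117101 = 1.082612.

1.083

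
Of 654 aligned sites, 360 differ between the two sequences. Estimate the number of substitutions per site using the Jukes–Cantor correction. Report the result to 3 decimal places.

p = 360/654 ≈ 0.550459.
d = −(3/4) ln(1 − 4p/3) = −0.75 ln(1 − 0.733945) = −0.75 ln(0.266055)
  = −0.75 × (-1.324052) = 0.993039 substitutions/site.

0.993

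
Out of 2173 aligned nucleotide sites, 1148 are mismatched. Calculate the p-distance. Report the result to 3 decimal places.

p = 1148/2173 = 0.528301… ≈ 0.528 (to 3 d.p.).

0.528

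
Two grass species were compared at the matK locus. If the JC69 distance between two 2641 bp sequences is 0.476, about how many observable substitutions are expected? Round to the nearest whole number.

Invert JC69: p = (3/4)(1 − e^(−4d/3)) = 0.75 × (1 − e^(-0.634667)) = 0.75 × (1 − 0.530112) = 0.352416.
Expected differing sites = pL ≈ 0.352416 × 2641 = 930.730656 ≈ 931.

931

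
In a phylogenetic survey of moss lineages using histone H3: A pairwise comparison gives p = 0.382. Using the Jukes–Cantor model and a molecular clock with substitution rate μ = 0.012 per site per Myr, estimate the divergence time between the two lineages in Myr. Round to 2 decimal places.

d = −(3/4) ln(1 − 4p/3) = −0.75 ln(1 − 0.509333) = −0.75 ln(0.490667)
  = −0.75 × (-0.711990) = 0.533993 substitutions/site.
Under a molecular clock d = 2μt, so t = d/(2μ) = 0.533993 / (2 × 0.012) = 22.25 Myr.

22.25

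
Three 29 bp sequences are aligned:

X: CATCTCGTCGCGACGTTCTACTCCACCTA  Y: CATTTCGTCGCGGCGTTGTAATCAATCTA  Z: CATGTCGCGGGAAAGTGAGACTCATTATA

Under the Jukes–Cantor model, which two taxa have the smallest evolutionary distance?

X–Y: 6/29 differ, p = 0.207, d = 0.242.
X–Z: 13/29 differ, p = 0.448, d = 0.683.
Y–Z: 13/29 differ, p = 0.448, d = 0.683.
The smallest distance is between X and Y.

X and Y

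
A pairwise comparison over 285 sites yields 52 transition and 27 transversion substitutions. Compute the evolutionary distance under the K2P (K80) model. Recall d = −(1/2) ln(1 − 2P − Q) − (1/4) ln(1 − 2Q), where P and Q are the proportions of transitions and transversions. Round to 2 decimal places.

0.36

P = 52/285 ≈ 0.182456 and Q = 27/285 ≈ 0.094737.
Under the Kimura two-parameter model, d = −½ ln(1 − 2P − Q) − ¼ ln(1 − 2Q).
1 − 2P − Q = 0.540351, giving −½ ln(0.540351) = 0.307768.
1 − 2Q = 0.810526, giving −¼ ln(0.810526) = 0.052518.
d = 0.307768 + 0.052518 = 0.360286.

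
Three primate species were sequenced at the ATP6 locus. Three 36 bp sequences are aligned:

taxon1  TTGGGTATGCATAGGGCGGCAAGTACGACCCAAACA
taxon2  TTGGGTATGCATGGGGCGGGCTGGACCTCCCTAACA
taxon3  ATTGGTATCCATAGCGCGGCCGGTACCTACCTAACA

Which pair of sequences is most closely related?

taxon1–taxon2: 8/36 differ, p = 0.222, d = 0.264.
taxon1–taxon3: 10/36 differ, p = 0.278, d = 0.347.
taxon2–taxon3: 9/36 differ, p = 0.250, d = 0.304.
The smallest distance is between taxon1 and taxon2.

taxon1 and taxon2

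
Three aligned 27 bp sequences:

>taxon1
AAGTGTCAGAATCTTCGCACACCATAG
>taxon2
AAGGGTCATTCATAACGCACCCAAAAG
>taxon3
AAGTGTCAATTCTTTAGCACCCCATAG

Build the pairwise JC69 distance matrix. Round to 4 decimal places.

taxon1–taxon2: 11/27 sites differ → p ≈ 0.407407, d = −0.75 ln(1 − 0.543209) = 0.587647 ≈ 0.5876.
taxon1–taxon3: 7/27 sites differ → p ≈ 0.259259, d = −0.75 ln(1 − 0.345679) = 0.318118 ≈ 0.3181.
taxon2–taxon3: 9/27 sites differ → p ≈ 0.333333, d = −0.75 ln(1 − 0.444444) = 0.440839 ≈ 0.4408.

d(taxon1,taxon2) = 0.5876, d(taxon1,taxon3) = 0.3181, d(taxon2,taxon3) = 0.4408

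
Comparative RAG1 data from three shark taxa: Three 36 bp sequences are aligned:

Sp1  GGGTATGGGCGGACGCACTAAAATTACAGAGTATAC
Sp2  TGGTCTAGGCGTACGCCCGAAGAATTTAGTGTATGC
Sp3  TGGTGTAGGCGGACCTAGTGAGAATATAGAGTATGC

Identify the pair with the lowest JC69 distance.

Sp1–Sp2: 12/36 differ, p = 0.333, d = 0.441.
Sp1–Sp3: 11/36 differ, p = 0.306, d = 0.392.
Sp2–Sp3: 10/36 differ, p = 0.278, d = 0.347.
The smallest distance is between Sp2 and Sp3.

Sp2 and Sp3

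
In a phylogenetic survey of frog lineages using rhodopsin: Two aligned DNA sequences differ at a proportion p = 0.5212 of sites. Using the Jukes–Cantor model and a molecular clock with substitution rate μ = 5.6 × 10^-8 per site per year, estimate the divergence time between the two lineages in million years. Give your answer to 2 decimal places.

d = −(3/4) ln(1 − 4p/3) = −0.75 ln(1 − 0.694933) = −0.75 ln(0.305067)
  = −0.75 × (-1.187224) = 0.890418 substitutions/site.
Under a molecular clock d = 2μt, so t = d/(2μ) = 0.890418 / (2 × 5.6 × 10^-8) = 7.95 million years.

7.95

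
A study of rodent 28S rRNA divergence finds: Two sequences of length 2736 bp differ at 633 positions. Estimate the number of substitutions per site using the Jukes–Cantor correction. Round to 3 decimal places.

0.277

p = 633/2736 ≈ 0.23136.
d = −(3/4) ln(1 − 4p/3) = −0.75 ln(1 − 0.30848) = −0.75 ln(0.69152)
  = −0.75 × (-0.368863) = 0.276647 substitutions/site.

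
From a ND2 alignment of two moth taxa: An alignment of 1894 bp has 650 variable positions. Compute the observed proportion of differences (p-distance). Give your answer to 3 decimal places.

p = 650/1894 = 0.343189… ≈ 0.343 (to 3 d.p.).

0.343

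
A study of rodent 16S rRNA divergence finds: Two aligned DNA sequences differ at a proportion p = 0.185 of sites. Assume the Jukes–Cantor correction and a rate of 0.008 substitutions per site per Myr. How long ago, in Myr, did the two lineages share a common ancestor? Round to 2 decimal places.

13.28

d = −(3/4) ln(1 − 4p/3) = −0.75 ln(1 − 0.246667) = −0.75 ln(0.753333)
  = −0.75 × (-0.283248) = 0.212436 substitutions/site.
Under a molecular clock d = 2μt, so t = d/(2μ) = 0.212436 / (2 × 0.008) = 13.28 Myr.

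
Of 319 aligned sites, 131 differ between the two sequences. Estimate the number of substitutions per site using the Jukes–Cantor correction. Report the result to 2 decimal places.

p = 131/319 ≈ 0.410658.
d = −(3/4) ln(1 − 4p/3) = −0.75 ln(1 − 0.547544) = −0.75 ln(0.452456)
  = −0.75 × (-0.793065) = 0.594799 substitutions/site.

0.59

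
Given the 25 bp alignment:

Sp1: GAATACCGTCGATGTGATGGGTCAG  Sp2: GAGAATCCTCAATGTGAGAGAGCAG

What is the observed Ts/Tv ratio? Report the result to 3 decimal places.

1.250

Transitions are A↔G and C↔T; transversions are all other mismatches.
Transitions: 5. Transversions: 4.
R = 5/4 = 1.250.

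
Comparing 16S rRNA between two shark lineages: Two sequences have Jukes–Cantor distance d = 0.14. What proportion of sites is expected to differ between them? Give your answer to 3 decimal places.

0.128

p = (3/4)(1 − e^(−4d/3)) = 0.75 × (1 − e^(-0.186667)) = 0.75 × (1 − 0.829720) = 0.127710.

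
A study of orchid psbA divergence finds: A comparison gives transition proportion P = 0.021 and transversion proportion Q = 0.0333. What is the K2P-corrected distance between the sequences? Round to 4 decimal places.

Under the Kimura two-parameter model, d = −½ ln(1 − 2P − Q) − ¼ ln(1 − 2Q).
1 − 2P − Q = 0.9247, giving −½ ln(0.9247) = 0.039143.
1 − 2Q = 0.9334, giving −¼ ln(0.9334) = 0.017230.
d = 0.039143 + 0.017230 = 0.056373.

0.0564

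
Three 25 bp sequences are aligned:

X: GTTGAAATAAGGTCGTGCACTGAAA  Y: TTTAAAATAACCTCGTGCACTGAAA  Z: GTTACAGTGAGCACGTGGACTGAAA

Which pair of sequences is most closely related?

X–Y: 4/25 differ, p = 0.160, d = 0.180.
X–Z: 7/25 differ, p = 0.280, d = 0.351.
Y–Z: 7/25 differ, p = 0.280, d = 0.351.
The smallest distance is between X and Y.

X and Y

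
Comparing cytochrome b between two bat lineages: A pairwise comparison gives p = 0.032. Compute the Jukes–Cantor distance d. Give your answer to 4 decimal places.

0.0327

d = −(3/4) ln(1 − 4p/3) = −0.75 ln(1 − 0.042667) = −0.75 ln(0.957333)
  = −0.75 × (-0.043604) = 0.032703 substitutions/site.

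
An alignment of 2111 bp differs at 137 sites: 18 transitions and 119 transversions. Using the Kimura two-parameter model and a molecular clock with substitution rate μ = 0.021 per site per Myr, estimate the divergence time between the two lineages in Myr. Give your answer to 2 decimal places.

P = 18/2111 ≈ 0.008527 and Q = 119/2111 ≈ 0.056371.
Under the Kimura two-parameter model, d = −½ ln(1 − 2P − Q) − ¼ ln(1 − 2Q).
1 − 2P − Q = 0.926575, giving −½ ln(0.926575) = 0.038130.
1 − 2Q = 0.887258, giving −¼ ln(0.887258) = 0.029905.
d = 0.038130 + 0.029905 = 0.068035.
Under a molecular clock d = 2μt, so t = d/(2μ) = 0.068035 / (2 × 0.021) = 1.62 Myr.

1.62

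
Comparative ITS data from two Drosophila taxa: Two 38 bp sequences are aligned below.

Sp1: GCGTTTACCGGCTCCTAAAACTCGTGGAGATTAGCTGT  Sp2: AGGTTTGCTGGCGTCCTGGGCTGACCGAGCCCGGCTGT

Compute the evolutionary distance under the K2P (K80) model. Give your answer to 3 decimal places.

Of 38 sites, 13 differences are transitions and 6 are transversions, so P = 13/38 ≈ 0.342105 and Q = 6/38 ≈ 0.157895.
Under the Kimura two-parameter model, d = −½ ln(1 − 2P − Q) − ¼ ln(1 − 2Q).
1 − 2P − Q = 0.157895, giving −½ ln(0.157895) = 0.922913.
1 − 2Q = 0.68421, giving −¼ ln(0.68421) = 0.094873.
d = 0.922913 + 0.094873 = 1.017786.

1.018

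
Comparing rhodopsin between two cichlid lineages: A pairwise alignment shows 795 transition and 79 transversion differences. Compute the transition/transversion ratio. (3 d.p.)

10.063

R = 795/79 = 10.063291… ≈ 10.063 (to 3 d.p.).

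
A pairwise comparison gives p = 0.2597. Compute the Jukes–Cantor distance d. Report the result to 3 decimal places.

d = −(3/4) ln(1 − 4p/3) = −0.75 ln(1 − 0.346267) = −0.75 ln(0.653733)
  = −0.75 × (-0.425056) = 0.318792 substitutions/site.

0.319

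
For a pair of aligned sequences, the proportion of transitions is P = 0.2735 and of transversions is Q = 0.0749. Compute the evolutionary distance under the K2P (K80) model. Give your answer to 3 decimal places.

Under the Kimura two-parameter model, d = −½ ln(1 − 2P − Q) − ¼ ln(1 − 2Q).
1 − 2P − Q = 0.3781, giving −½ ln(0.3781) = 0.486298.
1 − 2Q = 0.8502, giving −¼ ln(0.8502) = 0.040571.
d = 0.486298 + 0.040571 = 0.526869.

0.527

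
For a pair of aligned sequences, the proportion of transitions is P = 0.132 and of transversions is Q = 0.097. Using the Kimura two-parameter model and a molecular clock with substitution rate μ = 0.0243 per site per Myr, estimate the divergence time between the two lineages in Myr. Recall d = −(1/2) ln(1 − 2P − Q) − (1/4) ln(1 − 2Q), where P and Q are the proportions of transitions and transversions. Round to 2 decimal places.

5.72

Under the Kimura two-parameter model, d = −½ ln(1 − 2P − Q) − ¼ ln(1 − 2Q).
1 − 2P − Q = 0.639, giving −½ ln(0.639) = 0.223925.
1 − 2Q = 0.806, giving −¼ ln(0.806) = 0.053918.
d = 0.223925 + 0.053918 = 0.277843.
Under a molecular clock d = 2μt, so t = d/(2μ) = 0.277843 / (2 × 0.0243) = 5.72 Myr.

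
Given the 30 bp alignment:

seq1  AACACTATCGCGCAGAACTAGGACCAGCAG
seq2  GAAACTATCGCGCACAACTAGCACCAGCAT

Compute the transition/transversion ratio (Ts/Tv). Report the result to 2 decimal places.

0.25

Transitions are A↔G and C↔T; transversions are all other mismatches.
Transitions: 1. Transversions: 4.
R = 1/4 = 0.25.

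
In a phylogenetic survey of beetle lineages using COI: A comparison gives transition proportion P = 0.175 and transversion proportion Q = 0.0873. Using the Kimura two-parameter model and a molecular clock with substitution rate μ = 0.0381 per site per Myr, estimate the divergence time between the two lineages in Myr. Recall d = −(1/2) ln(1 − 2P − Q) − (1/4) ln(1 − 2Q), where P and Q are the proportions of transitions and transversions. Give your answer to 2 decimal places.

Under the Kimura two-parameter model, d = −½ ln(1 − 2P − Q) − ¼ ln(1 − 2Q).
1 − 2P − Q = 0.5627, giving −½ ln(0.5627) = 0.287504.
1 − 2Q = 0.8254, giving −¼ ln(0.8254) = 0.047972.
d = 0.287504 + 0.047972 = 0.335476.
Under a molecular clock d = 2μt, so t = d/(2μ) = 0.335476 / (2 × 0.0381) = 4.40 Myr.

4.40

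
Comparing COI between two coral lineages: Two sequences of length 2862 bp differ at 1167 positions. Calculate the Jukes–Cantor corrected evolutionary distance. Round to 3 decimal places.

p = 1167/2862 ≈ 0.407757.
d = −(3/4) ln(1 − 4p/3) = −0.75 ln(1 − 0.543676) = −0.75 ln(0.456324)
  = −0.75 × (-0.784552) = 0.588414 substitutions/site.

0.588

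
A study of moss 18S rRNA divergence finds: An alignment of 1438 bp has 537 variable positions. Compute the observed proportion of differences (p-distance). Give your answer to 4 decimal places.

0.3734

p = 537/1438 = 0.373435… ≈ 0.3734 (to 4 d.p.).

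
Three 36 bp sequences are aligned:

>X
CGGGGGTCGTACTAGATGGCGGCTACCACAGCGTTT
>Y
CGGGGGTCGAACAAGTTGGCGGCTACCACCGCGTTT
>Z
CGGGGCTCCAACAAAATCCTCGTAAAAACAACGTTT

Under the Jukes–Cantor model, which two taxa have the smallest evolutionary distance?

X and Y

X–Y: 4/36 differ, p = 0.111, d = 0.120.
X–Z: 14/36 differ, p = 0.389, d = 0.548.
Y–Z: 14/36 differ, p = 0.389, d = 0.548.
The smallest distance is between X and Y.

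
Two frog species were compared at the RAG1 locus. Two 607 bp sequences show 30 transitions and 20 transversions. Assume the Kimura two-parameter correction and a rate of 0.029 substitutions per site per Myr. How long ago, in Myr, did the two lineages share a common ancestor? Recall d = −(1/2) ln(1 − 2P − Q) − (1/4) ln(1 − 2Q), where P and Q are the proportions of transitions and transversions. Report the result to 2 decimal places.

1.51

P = 30/607 ≈ 0.049423 and Q = 20/607 ≈ 0.032949.
Under the Kimura two-parameter model, d = −½ ln(1 − 2P − Q) − ¼ ln(1 − 2Q).
1 − 2P − Q = 0.868205, giving −½ ln(0.868205) = 0.070664.
1 − 2Q = 0.934102, giving −¼ ln(0.934102) = 0.017042.
d = 0.070664 + 0.017042 = 0.087706.
Under a molecular clock d = 2μt, so t = d/(2μ) = 0.087706 / (2 × 0.029) = 1.51 Myr.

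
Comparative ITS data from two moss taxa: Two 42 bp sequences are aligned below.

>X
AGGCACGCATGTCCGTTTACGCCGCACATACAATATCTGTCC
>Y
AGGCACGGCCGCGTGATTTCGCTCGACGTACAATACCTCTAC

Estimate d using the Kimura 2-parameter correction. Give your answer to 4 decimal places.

Of 42 sites, 6 differences are transitions and 9 are transversions, so P = 6/42 ≈ 0.142857 and Q = 9/42 ≈ 0.214286.
Under the Kimura two-parameter model, d = −½ ln(1 − 2P − Q) − ¼ ln(1 − 2Q).
1 − 2P − Q = 0.5, giving −½ ln(0.5) = 0.346574.
1 − 2Q = 0.571428, giving −¼ ln(0.571428) = 0.139904.
d = 0.346574 + 0.139904 = 0.486478.

0.4865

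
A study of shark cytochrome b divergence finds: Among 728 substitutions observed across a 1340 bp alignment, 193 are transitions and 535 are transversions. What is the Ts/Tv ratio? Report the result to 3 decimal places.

R = 193/535 = 0.360747… ≈ 0.361 (to 3 d.p.).

0.361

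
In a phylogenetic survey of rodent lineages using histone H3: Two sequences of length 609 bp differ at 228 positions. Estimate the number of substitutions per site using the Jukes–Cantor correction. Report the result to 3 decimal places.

0.519

p = 228/609 ≈ 0.374384.
d = −(3/4) ln(1 − 4p/3) = −0.75 ln(1 − 0.499179) = −0.75 ln(0.500821)
  = −0.75 × (-0.691507) = 0.518630 substitutions/site.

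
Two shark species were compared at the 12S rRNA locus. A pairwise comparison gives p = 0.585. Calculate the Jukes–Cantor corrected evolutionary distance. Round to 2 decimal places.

d = −(3/4) ln(1 − 4p/3) = −0.75 ln(1 − 0.78) = −0.75 ln(0.22)
  = −0.75 × (-1.514128) = 1.135596 substitutions/site.

1.14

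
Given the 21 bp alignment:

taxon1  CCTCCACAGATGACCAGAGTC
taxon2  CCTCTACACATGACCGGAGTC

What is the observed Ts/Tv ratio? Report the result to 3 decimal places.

2.000

Transitions are A↔G and C↔T; transversions are all other mismatches.
Transitions: 2. Transversions: 1.
R = 2/1 = 2.000.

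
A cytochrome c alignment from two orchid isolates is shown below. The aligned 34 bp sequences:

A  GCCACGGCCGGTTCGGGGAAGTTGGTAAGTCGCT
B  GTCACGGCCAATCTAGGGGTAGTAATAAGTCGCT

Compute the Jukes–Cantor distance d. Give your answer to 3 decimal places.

0.477

The sequences differ at 12 of 34 sites, so p = 12/34 ≈ 0.352941.
d = −(3/4) ln(1 − 4p/3) = −0.75 ln(1 − 0.470588) = −0.75 ln(0.529412)
  = −0.75 × (-0.635988) = 0.476991 substitutions/site.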